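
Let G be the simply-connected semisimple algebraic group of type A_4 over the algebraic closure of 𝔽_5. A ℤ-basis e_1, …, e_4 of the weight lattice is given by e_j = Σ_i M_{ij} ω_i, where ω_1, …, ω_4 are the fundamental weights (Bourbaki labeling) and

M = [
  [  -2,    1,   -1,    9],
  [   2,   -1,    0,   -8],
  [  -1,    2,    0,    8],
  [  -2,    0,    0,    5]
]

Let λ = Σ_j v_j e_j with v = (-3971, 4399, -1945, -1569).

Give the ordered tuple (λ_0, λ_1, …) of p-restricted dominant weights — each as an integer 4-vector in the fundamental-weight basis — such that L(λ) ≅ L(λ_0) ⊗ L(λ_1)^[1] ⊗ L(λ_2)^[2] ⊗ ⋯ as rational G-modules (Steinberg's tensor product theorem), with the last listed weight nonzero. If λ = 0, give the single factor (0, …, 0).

((0, 1, 2, 2), (3, 2, 3, 4), (1, 3, 3, 3), (1, 1, 1, 0))

In the fundamental-weight basis, λ has coordinates c = M·v (v = (-3971, 4399, -1945, -1569)):
  c_1 = (-2)·(-3971) + (1)·(4399) + (-1)·(-1945) + (9)·(-1569) = 165
  c_2 = (2)·(-3971) + (-1)·(4399) + (0)·(-1945) + (-8)·(-1569) = 211
  c_3 = (-1)·(-3971) + (2)·(4399) + (0)·(-1945) + (8)·(-1569) = 217
  c_4 = (-2)·(-3971) + (0)·(4399) + (0)·(-1945) + (5)·(-1569) = 97
p = 5; digits c_i = Σ_j d_{ij}·5^j, 0 ≤ d_{ij} < 5:
  c_1 = 165 = 0·5^0 + 3·5^1 + 1·5^2 + 1·5^3
  c_2 = 211 = 1·5^0 + 2·5^1 + 3·5^2 + 1·5^3
  c_3 = 217 = 2·5^0 + 3·5^1 + 3·5^2 + 1·5^3
  c_4 = 97 = 2·5^0 + 4·5^1 + 3·5^2
p-restricted factor λ_0 = (0, 1, 2, 2)
p-restricted factor λ_1 = (3, 2, 3, 4)
p-restricted factor λ_2 = (1, 3, 3, 3)
p-restricted factor λ_3 = (1, 1, 1, 0)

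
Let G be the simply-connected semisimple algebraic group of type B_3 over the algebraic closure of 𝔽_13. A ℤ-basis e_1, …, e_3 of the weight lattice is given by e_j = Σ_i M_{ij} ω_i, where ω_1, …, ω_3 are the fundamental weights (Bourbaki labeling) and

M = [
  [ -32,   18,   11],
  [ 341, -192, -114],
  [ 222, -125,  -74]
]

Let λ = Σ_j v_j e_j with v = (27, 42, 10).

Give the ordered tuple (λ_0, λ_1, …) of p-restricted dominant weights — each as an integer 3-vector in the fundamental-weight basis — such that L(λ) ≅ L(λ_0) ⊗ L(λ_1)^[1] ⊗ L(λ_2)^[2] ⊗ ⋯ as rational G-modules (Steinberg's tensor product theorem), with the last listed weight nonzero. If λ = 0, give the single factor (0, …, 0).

((2, 3, 4),)

Change of basis e → ω: c = M·v where v = (27, 42, 10):
  c_1 = (-32)·(27) + (18)·(42) + (11)·(10) = 2
  c_2 = (341)·(27) + (-192)·(42) + (-114)·(10) = 3
  c_3 = (222)·(27) + (-125)·(42) + (-74)·(10) = 4
Expand coordinatewise in base 13:
  c_1 = 2 = 2·13^0
  c_2 = 3 = 3·13^0
  c_3 = 4 = 4·13^0
Factor λ_0 = (2, 3, 4)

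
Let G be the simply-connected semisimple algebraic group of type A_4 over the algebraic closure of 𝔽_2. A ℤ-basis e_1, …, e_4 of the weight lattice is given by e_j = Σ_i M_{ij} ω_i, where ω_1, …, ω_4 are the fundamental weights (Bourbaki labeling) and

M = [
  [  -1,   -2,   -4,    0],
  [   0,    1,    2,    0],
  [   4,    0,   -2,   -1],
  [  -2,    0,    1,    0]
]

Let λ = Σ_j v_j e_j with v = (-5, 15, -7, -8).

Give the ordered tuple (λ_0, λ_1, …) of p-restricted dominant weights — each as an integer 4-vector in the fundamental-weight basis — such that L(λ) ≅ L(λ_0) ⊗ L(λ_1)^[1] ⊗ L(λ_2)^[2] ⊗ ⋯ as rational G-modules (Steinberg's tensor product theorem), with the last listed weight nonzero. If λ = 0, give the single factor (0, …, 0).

Converting to the ω-basis (c_i = row i of M dotted with v = (-5, 15, -7, -8)):
  c_1 = (-1)·(-5) + (-2)·(15) + (-4)·(-7) + (0)·(-8) = 3
  c_2 = (0)·(-5) + (1)·(15) + (2)·(-7) + (0)·(-8) = 1
  c_3 = (4)·(-5) + (0)·(15) + (-2)·(-7) + (-1)·(-8) = 2
  c_4 = (-2)·(-5) + (0)·(15) + (1)·(-7) + (0)·(-8) = 3
Expand coordinatewise in base 2:
  c_1 = 3 = 1·2^0 + 1·2^1
  c_2 = 1 = 1·2^0
  c_3 = 2 = 0·2^0 + 1·2^1
  c_4 = 3 = 1·2^0 + 1·2^1
λ_0 = (1, 1, 0, 1)
λ_1 = (1, 0, 1, 1)

((1, 1, 0, 1), (1, 0, 1, 1))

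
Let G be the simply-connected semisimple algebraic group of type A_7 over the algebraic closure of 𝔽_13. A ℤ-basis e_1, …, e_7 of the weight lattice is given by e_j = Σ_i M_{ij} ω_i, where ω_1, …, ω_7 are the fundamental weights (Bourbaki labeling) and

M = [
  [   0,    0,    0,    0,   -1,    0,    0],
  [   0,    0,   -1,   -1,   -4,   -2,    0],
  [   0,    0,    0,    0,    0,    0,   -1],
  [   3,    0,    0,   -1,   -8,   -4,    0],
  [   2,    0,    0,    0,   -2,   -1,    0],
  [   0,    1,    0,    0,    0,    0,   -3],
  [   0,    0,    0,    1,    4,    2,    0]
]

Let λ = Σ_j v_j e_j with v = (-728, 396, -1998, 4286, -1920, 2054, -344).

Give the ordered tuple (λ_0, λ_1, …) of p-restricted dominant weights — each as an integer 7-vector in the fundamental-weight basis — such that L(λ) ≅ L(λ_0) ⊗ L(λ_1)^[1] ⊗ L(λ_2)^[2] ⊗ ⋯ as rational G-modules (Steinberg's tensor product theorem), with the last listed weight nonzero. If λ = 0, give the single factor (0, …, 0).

Converting to the ω-basis (c_i = row i of M dotted with v = (-728, 396, -1998, 4286, -1920, 2054, -344)):
  c_1 = (0)·(-728) + (0)·(396) + (0)·(-1998) + (0)·(4286) + (-1)·(-1920) + (0)·(2054) + (0)·(-344) = 1920
  c_2 = (0)·(-728) + (0)·(396) + (-1)·(-1998) + (-1)·(4286) + (-4)·(-1920) + (-2)·(2054) + (0)·(-344) = 1284
  c_3 = (0)·(-728) + (0)·(396) + (0)·(-1998) + (0)·(4286) + (0)·(-1920) + (0)·(2054) + (-1)·(-344) = 344
  c_4 = (3)·(-728) + (0)·(396) + (0)·(-1998) + (-1)·(4286) + (-8)·(-1920) + (-4)·(2054) + (0)·(-344) = 674
  c_5 = (2)·(-728) + (0)·(396) + (0)·(-1998) + (0)·(4286) + (-2)·(-1920) + (-1)·(2054) + (0)·(-344) = 330
  c_6 = (0)·(-728) + (1)·(396) + (0)·(-1998) + (0)·(4286) + (0)·(-1920) + (0)·(2054) + (-3)·(-344) = 1428
  c_7 = (0)·(-728) + (0)·(396) + (0)·(-1998) + (1)·(4286) + (4)·(-1920) + (2)·(2054) + (0)·(-344) = 714
p = 13; digits c_i = Σ_j d_{ij}·13^j, 0 ≤ d_{ij} < 13:
  c_1 = 1920 = 9·13^0 + 4·13^1 + 11·13^2
  c_2 = 1284 = 10·13^0 + 7·13^1 + 7·13^2
  c_3 = 344 = 6·13^0 + 0·13^1 + 2·13^2
  c_4 = 674 = 11·13^0 + 12·13^1 + 3·13^2
  c_5 = 330 = 5·13^0 + 12·13^1 + 1·13^2
  c_6 = 1428 = 11·13^0 + 5·13^1 + 8·13^2
  c_7 = 714 = 12·13^0 + 2·13^1 + 4·13^2
Factor λ_0 = (9, 10, 6, 11, 5, 11, 12)
Factor λ_1 = (4, 7, 0, 12, 12, 5, 2)
Factor λ_2 = (11, 7, 2, 3, 1, 8, 4)

((9, 10, 6, 11, 5, 11, 12), (4, 7, 0, 12, 12, 5, 2), (11, 7, 2, 3, 1, 8, 4))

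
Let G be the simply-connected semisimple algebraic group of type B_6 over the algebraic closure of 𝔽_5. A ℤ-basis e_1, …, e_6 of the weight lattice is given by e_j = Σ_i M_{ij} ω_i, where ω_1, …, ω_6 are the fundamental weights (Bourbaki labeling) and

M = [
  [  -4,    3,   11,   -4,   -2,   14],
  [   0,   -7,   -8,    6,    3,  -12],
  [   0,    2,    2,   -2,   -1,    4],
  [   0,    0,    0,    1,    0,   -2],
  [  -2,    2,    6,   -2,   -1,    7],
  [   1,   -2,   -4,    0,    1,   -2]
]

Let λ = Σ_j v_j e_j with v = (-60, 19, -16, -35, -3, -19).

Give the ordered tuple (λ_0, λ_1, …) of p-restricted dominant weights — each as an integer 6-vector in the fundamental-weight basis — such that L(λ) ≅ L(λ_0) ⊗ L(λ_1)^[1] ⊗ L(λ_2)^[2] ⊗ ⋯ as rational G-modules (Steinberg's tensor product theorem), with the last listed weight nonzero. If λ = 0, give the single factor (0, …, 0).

In the fundamental-weight basis, λ has coordinates c = M·v (v = (-60, 19, -16, -35, -3, -19)):
  c_1 = (-4)·(-60) + (3)·(19) + (11)·(-16) + (-4)·(-35) + (-2)·(-3) + (14)·(-19) = 1
  c_2 = (0)·(-60) + (-7)·(19) + (-8)·(-16) + (6)·(-35) + (3)·(-3) + (-12)·(-19) = 4
  c_3 = (0)·(-60) + (2)·(19) + (2)·(-16) + (-2)·(-35) + (-1)·(-3) + (4)·(-19) = 3
  c_4 = (0)·(-60) + (0)·(19) + (0)·(-16) + (1)·(-35) + (0)·(-3) + (-2)·(-19) = 3
  c_5 = (-2)·(-60) + (2)·(19) + (6)·(-16) + (-2)·(-35) + (-1)·(-3) + (7)·(-19) = 2
  c_6 = (1)·(-60) + (-2)·(19) + (-4)·(-16) + (0)·(-35) + (1)·(-3) + (-2)·(-19) = 1
p = 5; digits c_i = Σ_j d_{ij}·5^j, 0 ≤ d_{ij} < 5:
  c_1 = 1 = 1·5^0
  c_2 = 4 = 4·5^0
  c_3 = 3 = 3·5^0
  c_4 = 3 = 3·5^0
  c_5 = 2 = 2·5^0
  c_6 = 1 = 1·5^0
Factor λ_0 = (1, 4, 3, 3, 2, 1)

((1, 4, 3, 3, 2, 1),)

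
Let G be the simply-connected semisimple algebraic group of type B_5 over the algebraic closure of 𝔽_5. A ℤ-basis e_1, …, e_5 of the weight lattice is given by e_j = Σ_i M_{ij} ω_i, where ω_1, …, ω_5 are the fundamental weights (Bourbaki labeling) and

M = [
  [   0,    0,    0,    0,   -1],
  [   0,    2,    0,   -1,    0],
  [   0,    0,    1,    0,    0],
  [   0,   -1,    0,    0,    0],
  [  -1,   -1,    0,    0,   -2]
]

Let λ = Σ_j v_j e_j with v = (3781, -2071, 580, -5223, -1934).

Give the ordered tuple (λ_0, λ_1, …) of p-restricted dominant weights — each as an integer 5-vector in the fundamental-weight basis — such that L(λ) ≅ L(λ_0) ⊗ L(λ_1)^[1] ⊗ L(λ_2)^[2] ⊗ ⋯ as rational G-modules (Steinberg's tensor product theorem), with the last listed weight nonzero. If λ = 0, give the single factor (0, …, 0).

In the fundamental-weight basis, λ has coordinates c = M·v (v = (3781, -2071, 580, -5223, -1934)):
  c_1 = 0·3781 + (0)·(-2071) + 0·580 + (0)·(-5223) + (-1)·(-1934) = 1934
  c_2 = 0·3781 + (2)·(-2071) + 0·580 + (-1)·(-5223) + (0)·(-1934) = 1081
  c_3 = 0·3781 + (0)·(-2071) + 1·580 + (0)·(-5223) + (0)·(-1934) = 580
  c_4 = 0·3781 + (-1)·(-2071) + 0·580 + (0)·(-5223) + (0)·(-1934) = 2071
  c_5 = (-1)·(3781) + (-1)·(-2071) + 0·580 + (0)·(-5223) + (-2)·(-1934) = 2158
Expand coordinatewise in base 5:
  c_1 = 1934 = 4·5^0 + 1·5^1 + 2·5^2 + 0·5^3 + 3·5^4
  c_2 = 1081 = 1·5^0 + 1·5^1 + 3·5^2 + 3·5^3 + 1·5^4
  c_3 = 580 = 0·5^0 + 1·5^1 + 3·5^2 + 4·5^3
  c_4 = 2071 = 1·5^0 + 4·5^1 + 2·5^2 + 1·5^3 + 3·5^4
  c_5 = 2158 = 3·5^0 + 1·5^1 + 1·5^2 + 2·5^3 + 3·5^4
Factor λ_0 = (4, 1, 0, 1, 3)
Factor λ_1 = (1, 1, 1, 4, 1)
Factor λ_2 = (2, 3, 3, 2, 1)
Factor λ_3 = (0, 3, 4, 1, 2)
Factor λ_4 = (3, 1, 0, 3, 3)

((4, 1, 0, 1, 3), (1, 1, 1, 4, 1), (2, 3, 3, 2, 1), (0, 3, 4, 1, 2), (3, 1, 0, 3, 3))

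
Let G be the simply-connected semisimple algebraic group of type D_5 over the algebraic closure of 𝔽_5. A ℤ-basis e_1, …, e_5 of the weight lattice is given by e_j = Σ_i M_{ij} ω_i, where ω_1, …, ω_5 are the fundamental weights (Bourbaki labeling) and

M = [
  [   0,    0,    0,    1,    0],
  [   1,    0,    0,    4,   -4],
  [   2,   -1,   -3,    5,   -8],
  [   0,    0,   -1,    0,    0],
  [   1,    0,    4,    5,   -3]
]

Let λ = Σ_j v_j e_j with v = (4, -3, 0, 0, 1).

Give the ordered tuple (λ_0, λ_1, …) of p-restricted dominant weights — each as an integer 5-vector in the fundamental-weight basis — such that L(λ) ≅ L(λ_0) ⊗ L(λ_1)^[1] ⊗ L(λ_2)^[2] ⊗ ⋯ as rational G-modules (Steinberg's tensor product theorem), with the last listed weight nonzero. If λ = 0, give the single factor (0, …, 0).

In the fundamental-weight basis, λ has coordinates c = M·v (v = (4, -3, 0, 0, 1)):
  c_1 = 0*4 + 0*-3 + 0*0 + 1*0 + 0*1 = 0
  c_2 = 1*4 + 0*-3 + 0*0 + 4*0 + -4*1 = 0
  c_3 = 2*4 + -1*-3 + -3*0 + 5*0 + -8*1 = 3
  c_4 = 0*4 + 0*-3 + -1*0 + 0*0 + 0*1 = 0
  c_5 = 1*4 + 0*-3 + 4*0 + 5*0 + -3*1 = 1
Writing each c_i in base p = 5:
  c_1 = 0
  c_2 = 0
  c_3 = 3 = 3·5^0
  c_4 = 0
  c_5 = 1 = 1·5^0
p-restricted factor λ_0 = (0, 0, 3, 0, 1)

((0, 0, 3, 0, 1),)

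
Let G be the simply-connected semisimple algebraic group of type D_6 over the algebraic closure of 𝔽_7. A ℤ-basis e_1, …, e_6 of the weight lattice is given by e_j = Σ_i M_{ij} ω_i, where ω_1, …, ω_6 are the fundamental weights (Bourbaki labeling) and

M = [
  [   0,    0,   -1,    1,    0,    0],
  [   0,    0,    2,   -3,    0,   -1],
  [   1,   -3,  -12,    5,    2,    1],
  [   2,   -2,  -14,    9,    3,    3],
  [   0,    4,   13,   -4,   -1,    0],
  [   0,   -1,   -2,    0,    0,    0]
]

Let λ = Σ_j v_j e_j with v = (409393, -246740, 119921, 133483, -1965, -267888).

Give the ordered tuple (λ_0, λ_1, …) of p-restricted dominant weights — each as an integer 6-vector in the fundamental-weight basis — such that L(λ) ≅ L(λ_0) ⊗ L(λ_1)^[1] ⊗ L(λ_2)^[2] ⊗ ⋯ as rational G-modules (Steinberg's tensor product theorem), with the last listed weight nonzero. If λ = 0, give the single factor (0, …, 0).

Compute c_i = Σ_j M_{ij} v_j with v = (409393, -246740, 119921, 133483, -1965, -267888):
  c_1 = 0*409393 + 0*-246740 + -1*119921 + 1*133483 + 0*-1965 + 0*-267888 = 13562
  c_2 = 0*409393 + 0*-246740 + 2*119921 + -3*133483 + 0*-1965 + -1*-267888 = 107281
  c_3 = 1*409393 + -3*-246740 + -12*119921 + 5*133483 + 2*-1965 + 1*-267888 = 106158
  c_4 = 2*409393 + -2*-246740 + -14*119921 + 9*133483 + 3*-1965 + 3*-267888 = 25160
  c_5 = 0*409393 + 4*-246740 + 13*119921 + -4*133483 + -1*-1965 + 0*-267888 = 40046
  c_6 = 0*409393 + -1*-246740 + -2*119921 + 0*133483 + 0*-1965 + 0*-267888 = 6898
Expand coordinatewise in base 7:
  c_1 = 13562 = 3·7^0 + 5·7^1 + 3·7^2 + 4·7^3 + 5·7^4
  c_2 = 107281 = 6·7^0 + 2·7^1 + 5·7^2 + 4·7^3 + 2·7^4 + 6·7^5
  c_3 = 106158 = 3·7^0 + 3·7^1 + 3·7^2 + 1·7^3 + 2·7^4 + 6·7^5
  c_4 = 25160 = 2·7^0 + 3·7^1 + 2·7^2 + 3·7^3 + 3·7^4 + 1·7^5
  c_5 = 40046 = 6·7^0 + 1·7^1 + 5·7^2 + 4·7^3 + 2·7^4 + 2·7^5
  c_6 = 6898 = 3·7^0 + 5·7^1 + 0·7^2 + 6·7^3 + 2·7^4
λ_0 = (3, 6, 3, 2, 6, 3)
λ_1 = (5, 2, 3, 3, 1, 5)
λ_2 = (3, 5, 3, 2, 5, 0)
λ_3 = (4, 4, 1, 3, 4, 6)
λ_4 = (5, 2, 2, 3, 2, 2)
λ_5 = (0, 6, 6, 1, 2, 0)

((3, 6, 3, 2, 6, 3), (5, 2, 3, 3, 1, 5), (3, 5, 3, 2, 5, 0), (4, 4, 1, 3, 4, 6), (5, 2, 2, 3, 2, 2), (0, 6, 6, 1, 2, 0))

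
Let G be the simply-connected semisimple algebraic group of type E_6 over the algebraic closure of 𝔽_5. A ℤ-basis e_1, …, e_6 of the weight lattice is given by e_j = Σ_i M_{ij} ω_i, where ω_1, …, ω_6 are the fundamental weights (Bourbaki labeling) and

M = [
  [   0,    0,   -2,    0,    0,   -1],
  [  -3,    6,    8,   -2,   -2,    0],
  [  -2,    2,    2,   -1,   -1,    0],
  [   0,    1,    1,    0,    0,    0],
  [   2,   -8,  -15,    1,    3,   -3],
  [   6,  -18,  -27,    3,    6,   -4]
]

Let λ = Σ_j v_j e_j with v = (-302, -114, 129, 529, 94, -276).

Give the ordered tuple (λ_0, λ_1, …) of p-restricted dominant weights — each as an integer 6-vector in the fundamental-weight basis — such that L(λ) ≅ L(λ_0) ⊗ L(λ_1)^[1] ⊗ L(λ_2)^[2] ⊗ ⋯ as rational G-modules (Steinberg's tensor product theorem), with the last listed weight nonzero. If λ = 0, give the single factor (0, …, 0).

((3, 3, 1, 0, 2, 2), (3, 1, 2, 3, 2, 2))

Change of basis e → ω: c = M·v where v = (-302, -114, 129, 529, 94, -276):
  c_1 = (0)·(-302) + (0)·(-114) + (-2)·(129) + 0·529 + 0·94 + (-1)·(-276) = 18
  c_2 = (-3)·(-302) + (6)·(-114) + 8·129 + (-2)·(529) + (-2)·(94) + (0)·(-276) = 8
  c_3 = (-2)·(-302) + (2)·(-114) + 2·129 + (-1)·(529) + (-1)·(94) + (0)·(-276) = 11
  c_4 = (0)·(-302) + (1)·(-114) + 1·129 + 0·529 + 0·94 + (0)·(-276) = 15
  c_5 = (2)·(-302) + (-8)·(-114) + (-15)·(129) + 1·529 + 3·94 + (-3)·(-276) = 12
  c_6 = (6)·(-302) + (-18)·(-114) + (-27)·(129) + 3·529 + 6·94 + (-4)·(-276) = 12
Expand coordinatewise in base 5:
  c_1 = 18 = 3·5^0 + 3·5^1
  c_2 = 8 = 3·5^0 + 1·5^1
  c_3 = 11 = 1·5^0 + 2·5^1
  c_4 = 15 = 0·5^0 + 3·5^1
  c_5 = 12 = 2·5^0 + 2·5^1
  c_6 = 12 = 2·5^0 + 2·5^1
Factor λ_0 = (3, 3, 1, 0, 2, 2)
Factor λ_1 = (3, 1, 2, 3, 2, 2)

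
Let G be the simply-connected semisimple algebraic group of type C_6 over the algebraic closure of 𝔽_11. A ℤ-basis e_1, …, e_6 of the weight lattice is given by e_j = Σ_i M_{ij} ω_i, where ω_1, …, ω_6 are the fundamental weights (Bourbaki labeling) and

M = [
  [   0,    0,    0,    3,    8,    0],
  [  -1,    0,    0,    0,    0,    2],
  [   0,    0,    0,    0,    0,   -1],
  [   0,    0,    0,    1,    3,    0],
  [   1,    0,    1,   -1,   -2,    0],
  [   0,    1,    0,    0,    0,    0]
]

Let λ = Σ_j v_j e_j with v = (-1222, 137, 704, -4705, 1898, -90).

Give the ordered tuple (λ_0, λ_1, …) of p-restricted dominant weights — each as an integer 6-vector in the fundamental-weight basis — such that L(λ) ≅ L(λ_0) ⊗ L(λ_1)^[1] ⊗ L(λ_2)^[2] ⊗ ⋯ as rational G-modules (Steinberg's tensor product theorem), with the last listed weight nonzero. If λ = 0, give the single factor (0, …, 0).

((2, 8, 2, 10, 6, 5), (9, 6, 8, 1, 2, 1), (8, 8, 0, 8, 3, 1))

ω-coordinates c = M·v, v = (-1222, 137, 704, -4705, 1898, -90):
  c_1 = (0)·(-1222) + 0·137 + 0·704 + (3)·(-4705) + 8·1898 + (0)·(-90) = 1069
  c_2 = (-1)·(-1222) + 0·137 + 0·704 + (0)·(-4705) + 0·1898 + (2)·(-90) = 1042
  c_3 = (0)·(-1222) + 0·137 + 0·704 + (0)·(-4705) + 0·1898 + (-1)·(-90) = 90
  c_4 = (0)·(-1222) + 0·137 + 0·704 + (1)·(-4705) + 3·1898 + (0)·(-90) = 989
  c_5 = (1)·(-1222) + 0·137 + 1·704 + (-1)·(-4705) + (-2)·(1898) + (0)·(-90) = 391
  c_6 = (0)·(-1222) + 1·137 + 0·704 + (0)·(-4705) + 0·1898 + (0)·(-90) = 137
Writing each c_i in base p = 11:
  c_1 = 1069 = 2·11^0 + 9·11^1 + 8·11^2
  c_2 = 1042 = 8·11^0 + 6·11^1 + 8·11^2
  c_3 = 90 = 2·11^0 + 8·11^1
  c_4 = 989 = 10·11^0 + 1·11^1 + 8·11^2
  c_5 = 391 = 6·11^0 + 2·11^1 + 3·11^2
  c_6 = 137 = 5·11^0 + 1·11^1 + 1·11^2
p-restricted factor λ_0 = (2, 8, 2, 10, 6, 5)
p-restricted factor λ_1 = (9, 6, 8, 1, 2, 1)
p-restricted factor λ_2 = (8, 8, 0, 8, 3, 1)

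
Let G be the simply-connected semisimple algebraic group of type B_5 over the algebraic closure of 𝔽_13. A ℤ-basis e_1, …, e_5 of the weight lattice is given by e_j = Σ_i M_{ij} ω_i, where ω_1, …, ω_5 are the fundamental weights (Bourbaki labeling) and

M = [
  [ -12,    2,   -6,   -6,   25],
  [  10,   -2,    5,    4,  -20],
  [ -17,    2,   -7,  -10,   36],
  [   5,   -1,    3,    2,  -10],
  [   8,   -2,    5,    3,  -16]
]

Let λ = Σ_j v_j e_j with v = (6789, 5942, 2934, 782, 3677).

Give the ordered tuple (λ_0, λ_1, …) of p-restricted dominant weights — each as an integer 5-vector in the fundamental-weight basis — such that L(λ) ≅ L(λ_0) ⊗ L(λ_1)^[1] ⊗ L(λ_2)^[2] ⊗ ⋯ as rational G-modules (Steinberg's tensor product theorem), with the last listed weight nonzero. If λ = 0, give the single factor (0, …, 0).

Change of basis e → ω: c = M·v where v = (6789, 5942, 2934, 782, 3677):
  c_1 = (-12)·(6789) + (2)·(5942) + (-6)·(2934) + (-6)·(782) + (25)·(3677) = 45
  c_2 = (10)·(6789) + (-2)·(5942) + (5)·(2934) + (4)·(782) + (-20)·(3677) = 264
  c_3 = (-17)·(6789) + (2)·(5942) + (-7)·(2934) + (-10)·(782) + (36)·(3677) = 485
  c_4 = (5)·(6789) + (-1)·(5942) + (3)·(2934) + (2)·(782) + (-10)·(3677) = 1599
  c_5 = (8)·(6789) + (-2)·(5942) + (5)·(2934) + (3)·(782) + (-16)·(3677) = 612
Base-13 expansion of each c_i:
  c_1 = 45 = 6·13^0 + 3·13^1
  c_2 = 264 = 4·13^0 + 7·13^1 + 1·13^2
  c_3 = 485 = 4·13^0 + 11·13^1 + 2·13^2
  c_4 = 1599 = 0·13^0 + 6·13^1 + 9·13^2
  c_5 = 612 = 1·13^0 + 8·13^1 + 3·13^2
λ_0 = (6, 4, 4, 0, 1)
λ_1 = (3, 7, 11, 6, 8)
λ_2 = (0, 1, 2, 9, 3)

((6, 4, 4, 0, 1), (3, 7, 11, 6, 8), (0, 1, 2, 9, 3))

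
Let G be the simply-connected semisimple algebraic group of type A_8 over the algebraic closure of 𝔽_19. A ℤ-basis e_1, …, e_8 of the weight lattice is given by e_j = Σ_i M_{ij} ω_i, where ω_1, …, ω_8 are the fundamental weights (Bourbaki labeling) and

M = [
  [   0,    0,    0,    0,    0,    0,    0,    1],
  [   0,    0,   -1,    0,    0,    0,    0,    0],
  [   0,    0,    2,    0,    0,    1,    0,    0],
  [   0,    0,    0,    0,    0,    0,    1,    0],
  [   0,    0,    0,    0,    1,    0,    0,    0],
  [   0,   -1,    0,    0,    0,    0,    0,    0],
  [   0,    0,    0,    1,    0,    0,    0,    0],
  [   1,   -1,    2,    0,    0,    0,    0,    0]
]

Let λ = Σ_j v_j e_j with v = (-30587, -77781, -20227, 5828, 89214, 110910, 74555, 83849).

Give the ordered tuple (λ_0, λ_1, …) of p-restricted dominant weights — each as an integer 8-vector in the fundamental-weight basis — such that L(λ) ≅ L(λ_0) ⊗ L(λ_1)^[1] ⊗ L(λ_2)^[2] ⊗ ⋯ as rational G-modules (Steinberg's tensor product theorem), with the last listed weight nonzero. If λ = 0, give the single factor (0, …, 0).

((2, 11, 4, 18, 9, 14, 14, 14), (5, 0, 3, 9, 2, 8, 2, 12), (4, 18, 5, 16, 0, 6, 16, 18), (12, 2, 10, 10, 13, 11, 0, 0))

ω-coordinates c = M·v, v = (-30587, -77781, -20227, 5828, 89214, 110910, 74555, 83849):
  c_1 = 0*-30587 + 0*-77781 + 0*-20227 + 0*5828 + 0*89214 + 0*110910 + 0*74555 + 1*83849 = 83849
  c_2 = 0*-30587 + 0*-77781 + -1*-20227 + 0*5828 + 0*89214 + 0*110910 + 0*74555 + 0*83849 = 20227
  c_3 = 0*-30587 + 0*-77781 + 2*-20227 + 0*5828 + 0*89214 + 1*110910 + 0*74555 + 0*83849 = 70456
  c_4 = 0*-30587 + 0*-77781 + 0*-20227 + 0*5828 + 0*89214 + 0*110910 + 1*74555 + 0*83849 = 74555
  c_5 = 0*-30587 + 0*-77781 + 0*-20227 + 0*5828 + 1*89214 + 0*110910 + 0*74555 + 0*83849 = 89214
  c_6 = 0*-30587 + -1*-77781 + 0*-20227 + 0*5828 + 0*89214 + 0*110910 + 0*74555 + 0*83849 = 77781
  c_7 = 0*-30587 + 0*-77781 + 0*-20227 + 1*5828 + 0*89214 + 0*110910 + 0*74555 + 0*83849 = 5828
  c_8 = 1*-30587 + -1*-77781 + 2*-20227 + 0*5828 + 0*89214 + 0*110910 + 0*74555 + 0*83849 = 6740
Base-19 expansion of each c_i:
  c_1 = 83849 = 2·19^0 + 5·19^1 + 4·19^2 + 12·19^3
  c_2 = 20227 = 11·19^0 + 0·19^1 + 18·19^2 + 2·19^3
  c_3 = 70456 = 4·19^0 + 3·19^1 + 5·19^2 + 10·19^3
  c_4 = 74555 = 18·19^0 + 9·19^1 + 16·19^2 + 10·19^3
  c_5 = 89214 = 9·19^0 + 2·19^1 + 0·19^2 + 13·19^3
  c_6 = 77781 = 14·19^0 + 8·19^1 + 6·19^2 + 11·19^3
  c_7 = 5828 = 14·19^0 + 2·19^1 + 16·19^2
  c_8 = 6740 = 14·19^0 + 12·19^1 + 18·19^2
Factor λ_0 = (2, 11, 4, 18, 9, 14, 14, 14)
Factor λ_1 = (5, 0, 3, 9, 2, 8, 2, 12)
Factor λ_2 = (4, 18, 5, 16, 0, 6, 16, 18)
Factor λ_3 = (12, 2, 10, 10, 13, 11, 0, 0)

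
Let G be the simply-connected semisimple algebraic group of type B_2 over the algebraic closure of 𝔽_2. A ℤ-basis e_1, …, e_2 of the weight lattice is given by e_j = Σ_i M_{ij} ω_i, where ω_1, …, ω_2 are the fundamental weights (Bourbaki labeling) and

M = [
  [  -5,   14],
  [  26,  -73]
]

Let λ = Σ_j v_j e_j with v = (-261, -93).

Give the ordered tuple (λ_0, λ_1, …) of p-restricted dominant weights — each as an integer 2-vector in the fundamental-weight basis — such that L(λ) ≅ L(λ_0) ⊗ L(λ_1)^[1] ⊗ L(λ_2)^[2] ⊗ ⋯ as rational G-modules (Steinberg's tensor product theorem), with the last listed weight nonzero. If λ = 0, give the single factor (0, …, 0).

((1, 1), (1, 1))

Compute c_i = Σ_j M_{ij} v_j with v = (-261, -93):
  c_1 = (-5)·(-261) + (14)·(-93) = 3
  c_2 = (26)·(-261) + (-73)·(-93) = 3
Writing each c_i in base p = 2:
  c_1 = 3 = 1·2^0 + 1·2^1
  c_2 = 3 = 1·2^0 + 1·2^1
Factor λ_0 = (1, 1)
Factor λ_1 = (1, 1)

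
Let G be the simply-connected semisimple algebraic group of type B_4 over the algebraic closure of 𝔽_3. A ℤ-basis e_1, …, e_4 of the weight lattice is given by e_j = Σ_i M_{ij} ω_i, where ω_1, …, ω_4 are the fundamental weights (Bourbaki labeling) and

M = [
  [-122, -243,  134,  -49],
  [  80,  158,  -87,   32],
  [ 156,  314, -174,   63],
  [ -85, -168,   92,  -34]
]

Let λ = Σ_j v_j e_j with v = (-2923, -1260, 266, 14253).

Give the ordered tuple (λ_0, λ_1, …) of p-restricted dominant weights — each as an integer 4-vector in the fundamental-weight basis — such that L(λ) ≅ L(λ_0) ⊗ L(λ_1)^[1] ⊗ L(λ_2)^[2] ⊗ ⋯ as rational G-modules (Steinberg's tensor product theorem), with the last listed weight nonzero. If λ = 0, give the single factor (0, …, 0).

((0, 1, 0, 2), (2, 2, 0, 1), (0, 0, 0, 0), (1, 1, 1, 0))

ω-coordinates c = M·v, v = (-2923, -1260, 266, 14253):
  c_1 = -122*-2923 + -243*-1260 + 134*266 + -49*14253 = 33
  c_2 = 80*-2923 + 158*-1260 + -87*266 + 32*14253 = 34
  c_3 = 156*-2923 + 314*-1260 + -174*266 + 63*14253 = 27
  c_4 = -85*-2923 + -168*-1260 + 92*266 + -34*14253 = 5
p = 3; digits c_i = Σ_j d_{ij}·3^j, 0 ≤ d_{ij} < 3:
  c_1 = 33 = 0·3^0 + 2·3^1 + 0·3^2 + 1·3^3
  c_2 = 34 = 1·3^0 + 2·3^1 + 0·3^2 + 1·3^3
  c_3 = 27 = 0·3^0 + 0·3^1 + 0·3^2 + 1·3^3
  c_4 = 5 = 2·3^0 + 1·3^1
p-restricted factor λ_0 = (0, 1, 0, 2)
p-restricted factor λ_1 = (2, 2, 0, 1)
p-restricted factor λ_2 = (0, 0, 0, 0)
p-restricted factor λ_3 = (1, 1, 1, 0)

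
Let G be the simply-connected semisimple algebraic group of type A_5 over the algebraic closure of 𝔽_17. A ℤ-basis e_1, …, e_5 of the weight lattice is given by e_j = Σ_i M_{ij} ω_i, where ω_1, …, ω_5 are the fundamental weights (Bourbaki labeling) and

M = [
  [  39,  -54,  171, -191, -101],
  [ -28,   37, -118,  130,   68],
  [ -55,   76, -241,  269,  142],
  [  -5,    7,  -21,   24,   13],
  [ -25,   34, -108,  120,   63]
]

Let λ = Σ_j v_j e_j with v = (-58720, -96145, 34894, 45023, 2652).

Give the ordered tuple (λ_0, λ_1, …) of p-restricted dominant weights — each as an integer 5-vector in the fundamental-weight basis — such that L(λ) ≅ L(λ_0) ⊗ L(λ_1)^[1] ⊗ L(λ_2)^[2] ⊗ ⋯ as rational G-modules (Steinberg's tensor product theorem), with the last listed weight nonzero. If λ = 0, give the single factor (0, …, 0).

In the fundamental-weight basis, λ has coordinates c = M·v (v = (-58720, -96145, 34894, 45023, 2652)):
  c_1 = 39*-58720 + -54*-96145 + 171*34894 + -191*45023 + -101*2652 = 1379
  c_2 = -28*-58720 + 37*-96145 + -118*34894 + 130*45023 + 68*2652 = 2629
  c_3 = -55*-58720 + 76*-96145 + -241*34894 + 269*45023 + 142*2652 = 897
  c_4 = -5*-58720 + 7*-96145 + -21*34894 + 24*45023 + 13*2652 = 2839
  c_5 = -25*-58720 + 34*-96145 + -108*34894 + 120*45023 + 63*2652 = 354
Base-17 expansion of each c_i:
  c_1 = 1379 = 2·17^0 + 13·17^1 + 4·17^2
  c_2 = 2629 = 11·17^0 + 1·17^1 + 9·17^2
  c_3 = 897 = 13·17^0 + 1·17^1 + 3·17^2
  c_4 = 2839 = 0·17^0 + 14·17^1 + 9·17^2
  c_5 = 354 = 14·17^0 + 3·17^1 + 1·17^2
p-restricted factor λ_0 = (2, 11, 13, 0, 14)
p-restricted factor λ_1 = (13, 1, 1, 14, 3)
p-restricted factor λ_2 = (4, 9, 3, 9, 1)

((2, 11, 13, 0, 14), (13, 1, 1, 14, 3), (4, 9, 3, 9, 1))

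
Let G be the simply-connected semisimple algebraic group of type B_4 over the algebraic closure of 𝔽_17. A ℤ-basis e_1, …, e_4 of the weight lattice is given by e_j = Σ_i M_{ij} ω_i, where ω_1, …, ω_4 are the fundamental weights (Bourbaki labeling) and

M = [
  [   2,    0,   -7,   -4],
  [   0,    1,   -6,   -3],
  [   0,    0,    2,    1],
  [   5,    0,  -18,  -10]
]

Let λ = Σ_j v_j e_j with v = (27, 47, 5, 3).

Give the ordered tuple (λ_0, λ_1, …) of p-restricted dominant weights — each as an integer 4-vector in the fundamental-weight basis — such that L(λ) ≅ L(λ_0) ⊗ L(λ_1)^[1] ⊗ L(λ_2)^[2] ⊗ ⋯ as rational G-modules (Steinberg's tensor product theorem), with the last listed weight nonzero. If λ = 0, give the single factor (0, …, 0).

Change of basis e → ω: c = M·v where v = (27, 47, 5, 3):
  c_1 = 2*27 + 0*47 + -7*5 + -4*3 = 7
  c_2 = 0*27 + 1*47 + -6*5 + -3*3 = 8
  c_3 = 0*27 + 0*47 + 2*5 + 1*3 = 13
  c_4 = 5*27 + 0*47 + -18*5 + -10*3 = 15
p = 17; digits c_i = Σ_j d_{ij}·17^j, 0 ≤ d_{ij} < 17:
  c_1 = 7 = 7·17^0
  c_2 = 8 = 8·17^0
  c_3 = 13 = 13·17^0
  c_4 = 15 = 15·17^0
p-restricted factor λ_0 = (7, 8, 13, 15)

((7, 8, 13, 15),)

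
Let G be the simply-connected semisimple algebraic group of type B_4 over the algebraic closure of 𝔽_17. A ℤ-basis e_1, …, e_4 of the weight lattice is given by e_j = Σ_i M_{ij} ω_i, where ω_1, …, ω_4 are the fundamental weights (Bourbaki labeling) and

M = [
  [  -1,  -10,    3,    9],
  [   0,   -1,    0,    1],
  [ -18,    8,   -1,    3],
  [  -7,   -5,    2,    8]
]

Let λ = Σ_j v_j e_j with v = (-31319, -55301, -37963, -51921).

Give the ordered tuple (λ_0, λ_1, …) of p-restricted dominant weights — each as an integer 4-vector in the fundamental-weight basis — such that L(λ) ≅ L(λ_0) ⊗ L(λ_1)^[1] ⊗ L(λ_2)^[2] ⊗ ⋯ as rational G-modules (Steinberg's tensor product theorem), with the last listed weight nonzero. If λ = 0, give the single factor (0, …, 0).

((6, 14, 15, 7), (15, 11, 3, 6), (10, 11, 12, 15))

Compute c_i = Σ_j M_{ij} v_j with v = (-31319, -55301, -37963, -51921):
  c_1 = (-1)·(-31319) + (-10)·(-55301) + (3)·(-37963) + (9)·(-51921) = 3151
  c_2 = (0)·(-31319) + (-1)·(-55301) + (0)·(-37963) + (1)·(-51921) = 3380
  c_3 = (-18)·(-31319) + (8)·(-55301) + (-1)·(-37963) + (3)·(-51921) = 3534
  c_4 = (-7)·(-31319) + (-5)·(-55301) + (2)·(-37963) + (8)·(-51921) = 4444
Base-17 expansion of each c_i:
  c_1 = 3151 = 6·17^0 + 15·17^1 + 10·17^2
  c_2 = 3380 = 14·17^0 + 11·17^1 + 11·17^2
  c_3 = 3534 = 15·17^0 + 3·17^1 + 12·17^2
  c_4 = 4444 = 7·17^0 + 6·17^1 + 15·17^2
λ_0 = (6, 14, 15, 7)
λ_1 = (15, 11, 3, 6)
λ_2 = (10, 11, 12, 15)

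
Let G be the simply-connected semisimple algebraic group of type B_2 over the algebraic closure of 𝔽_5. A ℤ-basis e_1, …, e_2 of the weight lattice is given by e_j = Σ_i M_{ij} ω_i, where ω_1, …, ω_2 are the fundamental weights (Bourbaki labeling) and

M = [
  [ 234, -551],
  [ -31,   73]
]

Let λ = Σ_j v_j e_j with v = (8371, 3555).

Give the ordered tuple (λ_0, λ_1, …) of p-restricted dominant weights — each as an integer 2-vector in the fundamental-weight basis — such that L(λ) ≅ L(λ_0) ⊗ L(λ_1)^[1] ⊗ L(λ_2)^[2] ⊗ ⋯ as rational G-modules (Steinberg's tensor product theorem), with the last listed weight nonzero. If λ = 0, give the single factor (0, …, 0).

((4, 4), (1, 2))

Converting to the ω-basis (c_i = row i of M dotted with v = (8371, 3555)):
  c_1 = (234)·(8371) + (-551)·(3555) = 9
  c_2 = (-31)·(8371) + (73)·(3555) = 14
p = 5; digits c_i = Σ_j d_{ij}·5^j, 0 ≤ d_{ij} < 5:
  c_1 = 9 = 4·5^0 + 1·5^1
  c_2 = 14 = 4·5^0 + 2·5^1
Factor λ_0 = (4, 4)
Factor λ_1 = (1, 2)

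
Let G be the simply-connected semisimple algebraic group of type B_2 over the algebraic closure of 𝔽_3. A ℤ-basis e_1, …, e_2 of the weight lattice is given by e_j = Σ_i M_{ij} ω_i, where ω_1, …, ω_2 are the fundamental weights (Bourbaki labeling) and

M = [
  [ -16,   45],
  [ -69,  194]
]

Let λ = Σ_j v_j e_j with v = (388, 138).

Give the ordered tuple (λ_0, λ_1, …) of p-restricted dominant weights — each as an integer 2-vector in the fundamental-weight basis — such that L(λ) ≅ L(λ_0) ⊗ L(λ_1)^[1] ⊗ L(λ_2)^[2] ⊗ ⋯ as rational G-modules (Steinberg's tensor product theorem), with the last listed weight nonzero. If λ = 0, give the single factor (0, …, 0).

Change of basis e → ω: c = M·v where v = (388, 138):
  c_1 = -16*388 + 45*138 = 2
  c_2 = -69*388 + 194*138 = 0
p = 3; digits c_i = Σ_j d_{ij}·3^j, 0 ≤ d_{ij} < 3:
  c_1 = 2 = 2·3^0
  c_2 = 0
p-restricted factor λ_0 = (2, 0)

((2, 0),)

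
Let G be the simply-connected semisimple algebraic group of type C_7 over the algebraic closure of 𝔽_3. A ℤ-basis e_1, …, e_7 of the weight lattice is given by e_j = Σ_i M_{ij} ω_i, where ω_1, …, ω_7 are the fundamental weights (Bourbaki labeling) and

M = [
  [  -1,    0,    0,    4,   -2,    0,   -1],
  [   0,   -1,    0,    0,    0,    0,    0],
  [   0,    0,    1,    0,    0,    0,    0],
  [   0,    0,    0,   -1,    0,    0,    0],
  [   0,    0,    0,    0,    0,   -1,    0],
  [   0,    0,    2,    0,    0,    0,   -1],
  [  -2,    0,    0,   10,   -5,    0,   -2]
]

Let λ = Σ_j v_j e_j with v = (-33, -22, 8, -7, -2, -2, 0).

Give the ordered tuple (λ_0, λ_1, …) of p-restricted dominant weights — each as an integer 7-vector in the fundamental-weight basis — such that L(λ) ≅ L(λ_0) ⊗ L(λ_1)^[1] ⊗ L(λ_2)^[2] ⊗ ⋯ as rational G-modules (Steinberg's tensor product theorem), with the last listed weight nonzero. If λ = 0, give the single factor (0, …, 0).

((0, 1, 2, 1, 2, 1, 0), (0, 1, 2, 2, 0, 2, 2), (1, 2, 0, 0, 0, 1, 0))

ω-coordinates c = M·v, v = (-33, -22, 8, -7, -2, -2, 0):
  c_1 = (-1)·(-33) + (0)·(-22) + 0·8 + (4)·(-7) + (-2)·(-2) + (0)·(-2) + (-1)·(0) = 9
  c_2 = (0)·(-33) + (-1)·(-22) + 0·8 + (0)·(-7) + (0)·(-2) + (0)·(-2) + 0·0 = 22
  c_3 = (0)·(-33) + (0)·(-22) + 1·8 + (0)·(-7) + (0)·(-2) + (0)·(-2) + 0·0 = 8
  c_4 = (0)·(-33) + (0)·(-22) + 0·8 + (-1)·(-7) + (0)·(-2) + (0)·(-2) + 0·0 = 7
  c_5 = (0)·(-33) + (0)·(-22) + 0·8 + (0)·(-7) + (0)·(-2) + (-1)·(-2) + 0·0 = 2
  c_6 = (0)·(-33) + (0)·(-22) + 2·8 + (0)·(-7) + (0)·(-2) + (0)·(-2) + (-1)·(0) = 16
  c_7 = (-2)·(-33) + (0)·(-22) + 0·8 + (10)·(-7) + (-5)·(-2) + (0)·(-2) + (-2)·(0) = 6
Base-3 expansion of each c_i:
  c_1 = 9 = 0·3^0 + 0·3^1 + 1·3^2
  c_2 = 22 = 1·3^0 + 1·3^1 + 2·3^2
  c_3 = 8 = 2·3^0 + 2·3^1
  c_4 = 7 = 1·3^0 + 2·3^1
  c_5 = 2 = 2·3^0
  c_6 = 16 = 1·3^0 + 2·3^1 + 1·3^2
  c_7 = 6 = 0·3^0 + 2·3^1
Factor λ_0 = (0, 1, 2, 1, 2, 1, 0)
Factor λ_1 = (0, 1, 2, 2, 0, 2, 2)
Factor λ_2 = (1, 2, 0, 0, 0, 1, 0)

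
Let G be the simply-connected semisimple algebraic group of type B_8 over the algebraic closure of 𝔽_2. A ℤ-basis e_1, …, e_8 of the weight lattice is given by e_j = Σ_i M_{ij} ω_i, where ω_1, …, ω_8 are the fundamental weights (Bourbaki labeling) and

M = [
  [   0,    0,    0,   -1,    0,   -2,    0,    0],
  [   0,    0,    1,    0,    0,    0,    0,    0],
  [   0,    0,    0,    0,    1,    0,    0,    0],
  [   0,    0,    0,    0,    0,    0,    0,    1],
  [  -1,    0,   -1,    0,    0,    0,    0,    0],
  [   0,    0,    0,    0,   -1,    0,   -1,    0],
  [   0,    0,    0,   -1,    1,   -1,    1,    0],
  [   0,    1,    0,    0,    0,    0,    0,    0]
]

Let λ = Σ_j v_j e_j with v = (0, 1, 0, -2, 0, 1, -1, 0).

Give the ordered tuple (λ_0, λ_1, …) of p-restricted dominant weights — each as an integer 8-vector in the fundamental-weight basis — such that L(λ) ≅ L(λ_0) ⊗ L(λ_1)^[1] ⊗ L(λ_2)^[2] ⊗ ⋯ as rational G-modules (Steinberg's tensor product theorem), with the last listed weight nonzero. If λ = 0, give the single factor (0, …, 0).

Change of basis e → ω: c = M·v where v = (0, 1, 0, -2, 0, 1, -1, 0):
  c_1 = 0*0 + 0*1 + 0*0 + -1*-2 + 0*0 + -2*1 + 0*-1 + 0*0 = 0
  c_2 = 0*0 + 0*1 + 1*0 + 0*-2 + 0*0 + 0*1 + 0*-1 + 0*0 = 0
  c_3 = 0*0 + 0*1 + 0*0 + 0*-2 + 1*0 + 0*1 + 0*-1 + 0*0 = 0
  c_4 = 0*0 + 0*1 + 0*0 + 0*-2 + 0*0 + 0*1 + 0*-1 + 1*0 = 0
  c_5 = -1*0 + 0*1 + -1*0 + 0*-2 + 0*0 + 0*1 + 0*-1 + 0*0 = 0
  c_6 = 0*0 + 0*1 + 0*0 + 0*-2 + -1*0 + 0*1 + -1*-1 + 0*0 = 1
  c_7 = 0*0 + 0*1 + 0*0 + -1*-2 + 1*0 + -1*1 + 1*-1 + 0*0 = 0
  c_8 = 0*0 + 1*1 + 0*0 + 0*-2 + 0*0 + 0*1 + 0*-1 + 0*0 = 1
Writing each c_i in base p = 2:
  c_1 = 0
  c_2 = 0
  c_3 = 0
  c_4 = 0
  c_5 = 0
  c_6 = 1 = 1·2^0
  c_7 = 0
  c_8 = 1 = 1·2^0
λ_0 = (0, 0, 0, 0, 0, 1, 0, 1)

((0, 0, 0, 0, 0, 1, 0, 1),)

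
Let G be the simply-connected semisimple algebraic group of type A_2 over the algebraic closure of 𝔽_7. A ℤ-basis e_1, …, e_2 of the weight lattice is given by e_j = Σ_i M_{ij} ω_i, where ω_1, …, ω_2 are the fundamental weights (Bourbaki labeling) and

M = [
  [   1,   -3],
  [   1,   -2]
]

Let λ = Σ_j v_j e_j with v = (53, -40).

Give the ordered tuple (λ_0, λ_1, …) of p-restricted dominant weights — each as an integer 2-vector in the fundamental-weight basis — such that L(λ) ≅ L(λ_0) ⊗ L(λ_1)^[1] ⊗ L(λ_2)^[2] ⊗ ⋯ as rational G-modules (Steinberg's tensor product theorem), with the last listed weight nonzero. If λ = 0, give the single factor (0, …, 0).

((5, 0), (3, 5), (3, 2))

In the fundamental-weight basis, λ has coordinates c = M·v (v = (53, -40)):
  c_1 = (1)·(53) + (-3)·(-40) = 173
  c_2 = (1)·(53) + (-2)·(-40) = 133
Expand coordinatewise in base 7:
  c_1 = 173 = 5·7^0 + 3·7^1 + 3·7^2
  c_2 = 133 = 0·7^0 + 5·7^1 + 2·7^2
p-restricted factor λ_0 = (5, 0)
p-restricted factor λ_1 = (3, 5)
p-restricted factor λ_2 = (3, 2)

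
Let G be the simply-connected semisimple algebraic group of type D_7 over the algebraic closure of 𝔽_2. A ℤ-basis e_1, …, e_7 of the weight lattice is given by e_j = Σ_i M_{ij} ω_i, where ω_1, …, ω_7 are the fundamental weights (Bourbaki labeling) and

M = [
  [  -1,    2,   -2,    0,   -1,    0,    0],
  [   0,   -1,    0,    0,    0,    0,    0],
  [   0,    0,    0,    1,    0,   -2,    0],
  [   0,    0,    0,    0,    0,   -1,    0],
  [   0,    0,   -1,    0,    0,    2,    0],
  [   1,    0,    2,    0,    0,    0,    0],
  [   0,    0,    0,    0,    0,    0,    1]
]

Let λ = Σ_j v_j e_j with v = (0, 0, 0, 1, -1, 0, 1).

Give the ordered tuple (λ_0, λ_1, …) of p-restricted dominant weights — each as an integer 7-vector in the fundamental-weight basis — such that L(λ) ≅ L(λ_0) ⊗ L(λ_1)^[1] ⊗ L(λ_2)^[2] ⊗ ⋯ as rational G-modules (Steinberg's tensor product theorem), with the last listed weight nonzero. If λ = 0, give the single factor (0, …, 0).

((1, 0, 1, 0, 0, 0, 1),)

Converting to the ω-basis (c_i = row i of M dotted with v = (0, 0, 0, 1, -1, 0, 1)):
  c_1 = (-1)·(0) + (2)·(0) + (-2)·(0) + (0)·(1) + (-1)·(-1) + (0)·(0) + (0)·(1) = 1
  c_2 = (0)·(0) + (-1)·(0) + (0)·(0) + (0)·(1) + (0)·(-1) + (0)·(0) + (0)·(1) = 0
  c_3 = (0)·(0) + (0)·(0) + (0)·(0) + (1)·(1) + (0)·(-1) + (-2)·(0) + (0)·(1) = 1
  c_4 = (0)·(0) + (0)·(0) + (0)·(0) + (0)·(1) + (0)·(-1) + (-1)·(0) + (0)·(1) = 0
  c_5 = (0)·(0) + (0)·(0) + (-1)·(0) + (0)·(1) + (0)·(-1) + (2)·(0) + (0)·(1) = 0
  c_6 = (1)·(0) + (0)·(0) + (2)·(0) + (0)·(1) + (0)·(-1) + (0)·(0) + (0)·(1) = 0
  c_7 = (0)·(0) + (0)·(0) + (0)·(0) + (0)·(1) + (0)·(-1) + (0)·(0) + (1)·(1) = 1
Base-2 expansion of each c_i:
  c_1 = 1 = 1·2^0
  c_2 = 0
  c_3 = 1 = 1·2^0
  c_4 = 0
  c_5 = 0
  c_6 = 0
  c_7 = 1 = 1·2^0
λ_0 = (1, 0, 1, 0, 0, 0, 1)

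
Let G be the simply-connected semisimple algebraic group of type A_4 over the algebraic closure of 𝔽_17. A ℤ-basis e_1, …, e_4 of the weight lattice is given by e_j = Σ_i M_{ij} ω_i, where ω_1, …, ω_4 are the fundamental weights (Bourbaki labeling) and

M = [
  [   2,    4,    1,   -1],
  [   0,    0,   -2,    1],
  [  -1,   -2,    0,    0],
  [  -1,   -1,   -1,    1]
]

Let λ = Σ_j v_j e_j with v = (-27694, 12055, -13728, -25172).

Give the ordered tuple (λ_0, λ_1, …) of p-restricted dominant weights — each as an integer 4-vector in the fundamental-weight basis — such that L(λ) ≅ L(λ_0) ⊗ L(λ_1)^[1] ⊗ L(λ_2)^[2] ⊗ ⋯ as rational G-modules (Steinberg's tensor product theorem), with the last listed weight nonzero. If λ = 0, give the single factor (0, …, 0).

((9, 6, 14, 13), (13, 15, 6, 8), (14, 7, 12, 14))

Converting to the ω-basis (c_i = row i of M dotted with v = (-27694, 12055, -13728, -25172)):
  c_1 = 2*-27694 + 4*12055 + 1*-13728 + -1*-25172 = 4276
  c_2 = 0*-27694 + 0*12055 + -2*-13728 + 1*-25172 = 2284
  c_3 = -1*-27694 + -2*12055 + 0*-13728 + 0*-25172 = 3584
  c_4 = -1*-27694 + -1*12055 + -1*-13728 + 1*-25172 = 4195
Expand coordinatewise in base 17:
  c_1 = 4276 = 9·17^0 + 13·17^1 + 14·17^2
  c_2 = 2284 = 6·17^0 + 15·17^1 + 7·17^2
  c_3 = 3584 = 14·17^0 + 6·17^1 + 12·17^2
  c_4 = 4195 = 13·17^0 + 8·17^1 + 14·17^2
Factor λ_0 = (9, 6, 14, 13)
Factor λ_1 = (13, 15, 6, 8)
Factor λ_2 = (14, 7, 12, 14)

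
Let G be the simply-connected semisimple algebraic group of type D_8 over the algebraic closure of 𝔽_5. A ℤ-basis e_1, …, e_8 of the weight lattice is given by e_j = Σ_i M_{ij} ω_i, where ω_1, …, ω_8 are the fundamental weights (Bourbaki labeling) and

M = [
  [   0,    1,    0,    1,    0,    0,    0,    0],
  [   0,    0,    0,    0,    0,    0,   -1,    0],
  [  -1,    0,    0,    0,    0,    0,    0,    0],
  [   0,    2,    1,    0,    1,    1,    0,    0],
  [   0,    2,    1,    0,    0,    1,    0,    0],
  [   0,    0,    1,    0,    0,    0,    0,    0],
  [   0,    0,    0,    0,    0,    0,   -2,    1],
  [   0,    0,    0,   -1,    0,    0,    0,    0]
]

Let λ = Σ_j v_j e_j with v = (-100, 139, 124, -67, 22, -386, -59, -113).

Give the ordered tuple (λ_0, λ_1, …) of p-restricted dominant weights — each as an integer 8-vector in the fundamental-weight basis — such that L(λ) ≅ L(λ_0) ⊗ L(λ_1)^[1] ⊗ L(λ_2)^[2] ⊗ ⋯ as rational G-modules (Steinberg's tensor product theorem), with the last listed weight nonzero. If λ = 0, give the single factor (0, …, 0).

Change of basis e → ω: c = M·v where v = (-100, 139, 124, -67, 22, -386, -59, -113):
  c_1 = (0)·(-100) + 1·139 + 0·124 + (1)·(-67) + 0·22 + (0)·(-386) + (0)·(-59) + (0)·(-113) = 72
  c_2 = (0)·(-100) + 0·139 + 0·124 + (0)·(-67) + 0·22 + (0)·(-386) + (-1)·(-59) + (0)·(-113) = 59
  c_3 = (-1)·(-100) + 0·139 + 0·124 + (0)·(-67) + 0·22 + (0)·(-386) + (0)·(-59) + (0)·(-113) = 100
  c_4 = (0)·(-100) + 2·139 + 1·124 + (0)·(-67) + 1·22 + (1)·(-386) + (0)·(-59) + (0)·(-113) = 38
  c_5 = (0)·(-100) + 2·139 + 1·124 + (0)·(-67) + 0·22 + (1)·(-386) + (0)·(-59) + (0)·(-113) = 16
  c_6 = (0)·(-100) + 0·139 + 1·124 + (0)·(-67) + 0·22 + (0)·(-386) + (0)·(-59) + (0)·(-113) = 124
  c_7 = (0)·(-100) + 0·139 + 0·124 + (0)·(-67) + 0·22 + (0)·(-386) + (-2)·(-59) + (1)·(-113) = 5
  c_8 = (0)·(-100) + 0·139 + 0·124 + (-1)·(-67) + 0·22 + (0)·(-386) + (0)·(-59) + (0)·(-113) = 67
p = 5; digits c_i = Σ_j d_{ij}·5^j, 0 ≤ d_{ij} < 5:
  c_1 = 72 = 2·5^0 + 4·5^1 + 2·5^2
  c_2 = 59 = 4·5^0 + 1·5^1 + 2·5^2
  c_3 = 100 = 0·5^0 + 0·5^1 + 4·5^2
  c_4 = 38 = 3·5^0 + 2·5^1 + 1·5^2
  c_5 = 16 = 1·5^0 + 3·5^1
  c_6 = 124 = 4·5^0 + 4·5^1 + 4·5^2
  c_7 = 5 = 0·5^0 + 1·5^1
  c_8 = 67 = 2·5^0 + 3·5^1 + 2·5^2
λ_0 = (2, 4, 0, 3, 1, 4, 0, 2)
λ_1 = (4, 1, 0, 2, 3, 4, 1, 3)
λ_2 = (2, 2, 4, 1, 0, 4, 0, 2)

((2, 4, 0, 3, 1, 4, 0, 2), (4, 1, 0, 2, 3, 4, 1, 3), (2, 2, 4, 1, 0, 4, 0, 2))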